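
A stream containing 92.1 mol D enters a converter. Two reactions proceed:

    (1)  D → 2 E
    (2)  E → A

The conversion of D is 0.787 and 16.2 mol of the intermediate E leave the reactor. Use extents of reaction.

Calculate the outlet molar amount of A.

Conversion of D: D consumed = 1ξ₁ = 0.787 × 92.1 → ξ₁ = 72.48 mol.
E balance: n_E = 0 + 2ξ₁ − 1ξ₂ = 16.2 → ξ₂ = (2·72.48 − 16.2)/1 = 128.8 mol.
Outlet amounts (n = n₀ + Σ ν·ξ):
  D: 92.1 − 1(72.48) = 19.62
  E: 0 + 2(72.48) − 1(128.8) = 16.2
  A: 0 + 1(128.8) = 128.8

129 mol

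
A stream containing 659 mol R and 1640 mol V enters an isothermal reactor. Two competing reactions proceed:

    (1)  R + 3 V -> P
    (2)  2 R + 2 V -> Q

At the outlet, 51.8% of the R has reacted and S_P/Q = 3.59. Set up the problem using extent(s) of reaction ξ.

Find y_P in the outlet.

0.15

Conversion of R: R consumed = 0.518 × 659 = 341.4 mol = 1ξ₁ + 2ξ₂.
Selectivity: 1ξ₁ / (1ξ₂) = 3.59 → ξ₁ = 3.59 ξ₂.
Substitute: (1·3.59 + 2) ξ₂ = 341.4 → ξ₂ = 61.07 mol, ξ₁ = 219.2 mol.
Outlet amounts (n = n₀ + Σ ν·ξ):
  R: 659 − 1(219.2) − 2(61.07) = 317.6
  V: 1640 − 3(219.2) − 2(61.07) = 860.2
  P: 0 + 1(219.2) = 219.2
  Q: 0 + 1(61.07) = 61.07
Total out = 1458 mol; y_P = 219.2 / 1458 = 0.1504.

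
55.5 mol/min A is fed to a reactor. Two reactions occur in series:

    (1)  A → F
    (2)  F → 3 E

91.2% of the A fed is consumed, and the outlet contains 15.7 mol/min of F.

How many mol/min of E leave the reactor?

105 mol/min

Conversion of A: A consumed = 1ξ₁ = 0.912 × 55.5 → ξ₁ = 50.62 mol/min.
F balance: n_F = 0 + 1ξ₁ − 1ξ₂ = 15.7 → ξ₂ = (1·50.62 − 15.7)/1 = 34.92 mol/min.
Outlet amounts (n = n₀ + Σ ν·ξ):
  A: 55.5 − 1(50.62) = 4.884
  F: 0 + 1(50.62) − 1(34.92) = 15.7
  E: 0 + 3(34.92) = 104.7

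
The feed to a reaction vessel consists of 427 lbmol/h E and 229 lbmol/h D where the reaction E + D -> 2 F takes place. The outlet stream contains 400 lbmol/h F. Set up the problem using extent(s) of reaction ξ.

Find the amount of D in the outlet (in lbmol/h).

29 lbmol/h

For F: n = n₀ + 2ξ → 400 = 0 + 2ξ, giving ξ = 200 lbmol/h.
Outlet amounts (n = n₀ + ν ξ):
  E: 427 − 1(200) = 227
  D: 229 − 1(200) = 29
  F: 0 + 2(200) = 400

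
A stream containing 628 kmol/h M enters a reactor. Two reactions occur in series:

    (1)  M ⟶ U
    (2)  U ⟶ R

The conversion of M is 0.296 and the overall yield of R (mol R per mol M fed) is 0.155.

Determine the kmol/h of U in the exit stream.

88.5 kmol/h

Conversion of M: M consumed = 1ξ₁ = 0.296 × 628 → ξ₁ = 185.9 kmol/h.
Yield of R: 1ξ₂ / 628 = 0.155 → ξ₂ = 97.34 kmol/h.
Outlet amounts (n = n₀ + Σ ν·ξ):
  M: 628 − 1(185.9) = 442.1
  U: 0 + 1(185.9) − 1(97.34) = 88.55
  R: 0 + 1(97.34) = 97.34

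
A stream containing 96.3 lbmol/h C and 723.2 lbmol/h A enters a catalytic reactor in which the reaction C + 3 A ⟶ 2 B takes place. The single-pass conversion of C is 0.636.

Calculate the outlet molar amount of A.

C reacted = 0.636 × 96.3 = 61.25 lbmol/h; ν_C = −1, so ξ = 61.25/1 = 61.25 lbmol/h.
Outlet amounts (n = n₀ + ν ξ):
  C: 96.3 − 1(61.25) = 35.05
  A: 723.2 − 3(61.25) = 539.5
  B: 0 + 2(61.25) = 122.5

539 lbmol/h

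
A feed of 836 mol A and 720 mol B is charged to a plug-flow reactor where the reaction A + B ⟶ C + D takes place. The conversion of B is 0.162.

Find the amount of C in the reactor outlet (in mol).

B reacted = 0.162 × 720 = 116.6 mol; ν_B = −1, so ξ = 116.6/1 = 116.6 mol.
Outlet amounts (n = n₀ + ν ξ):
  A: 836 − 1(116.6) = 719.4
  B: 720 − 1(116.6) = 603.4
  C: 0 + 1(116.6) = 116.6
  D: 0 + 1(116.6) = 116.6

117 mol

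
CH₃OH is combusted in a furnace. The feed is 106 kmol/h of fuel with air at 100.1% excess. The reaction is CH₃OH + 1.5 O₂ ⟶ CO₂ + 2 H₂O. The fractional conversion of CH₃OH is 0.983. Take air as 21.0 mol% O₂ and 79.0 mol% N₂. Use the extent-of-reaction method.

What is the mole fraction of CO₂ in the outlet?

Stoichiometric O₂ = 1.5 × 106 = 159 kmol/h; O₂ fed = 159 × 2.001 = 318.2 kmol/h.
N₂ fed = 318.2 × 79/21 = 1197 kmol/h.
Fuel reacted = 0.983 × 106 → ξ = 104.2 kmol/h.
Outlet (n = n₀ + ν ξ):
  CH₃OH: 106 − 1(104.2) = 1.802
  O₂: 318.2 − 1.5(104.2) = 161.9
  N₂: 1197 (inert)
  CO₂: 0 + 1(104.2) = 104.2
  H₂O: 0 + 2(104.2) = 208.4
Total out = 1673 kmol/h; y_CO₂ = 104.2 / 1673 = 0.06228.

0.0623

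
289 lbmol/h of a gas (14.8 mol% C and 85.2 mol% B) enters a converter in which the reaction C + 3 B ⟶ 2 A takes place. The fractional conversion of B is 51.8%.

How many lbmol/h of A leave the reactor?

B reacted = 0.518 × 246.2 = 127.5 lbmol/h; ν_B = −3, so ξ = 127.5/3 = 42.52 lbmol/h.
Outlet amounts (n = n₀ + ν ξ):
  C: 42.77 − 1(42.52) = 0.2566
  B: 246.2 − 3(42.52) = 118.7
  A: 0 + 2(42.52) = 85.03

85 lbmol/h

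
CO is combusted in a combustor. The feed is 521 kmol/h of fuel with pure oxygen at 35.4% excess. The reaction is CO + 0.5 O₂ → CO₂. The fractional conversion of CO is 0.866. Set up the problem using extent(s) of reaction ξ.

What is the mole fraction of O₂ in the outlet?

0.196

Stoichiometric O₂ = 0.5 × 521 = 260.5 kmol/h; O₂ fed = 260.5 × 1.354 = 352.7 kmol/h.
Fuel reacted = 0.866 × 521 → ξ = 451.2 kmol/h.
Outlet (n = n₀ + ν ξ):
  CO: 521 − 1(451.2) = 69.81
  O₂: 352.7 − 0.5(451.2) = 127.1
  CO₂: 0 + 1(451.2) = 451.2
Total out = 648.1 kmol/h; y_O₂ = 127.1 / 648.1 = 0.1961.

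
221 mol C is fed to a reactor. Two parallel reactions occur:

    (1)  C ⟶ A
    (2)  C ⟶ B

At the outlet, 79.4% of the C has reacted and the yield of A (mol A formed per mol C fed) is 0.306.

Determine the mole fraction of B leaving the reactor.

0.488

Yield of A: 1ξ₁ / 221 = 0.306 → ξ₁ = 67.63 mol.
Conversion of C: 1ξ₁ + 1ξ₂ = 0.794 × 221 = 175.5 → ξ₂ = 107.8 mol.
Outlet amounts (n = n₀ + Σ ν·ξ):
  C: 221 − 1(67.63) − 1(107.8) = 45.53
  A: 0 + 1(67.63) = 67.63
  B: 0 + 1(107.8) = 107.8
Total out = 221 mol; y_B = 107.8 / 221 = 0.488.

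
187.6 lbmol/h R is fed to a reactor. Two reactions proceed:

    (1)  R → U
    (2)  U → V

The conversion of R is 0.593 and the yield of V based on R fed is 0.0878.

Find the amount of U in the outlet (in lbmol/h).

Conversion of R: R consumed = 1ξ₁ = 0.593 × 187.6 → ξ₁ = 111.2 lbmol/h.
Yield of V: 1ξ₂ / 187.6 = 0.0878 → ξ₂ = 16.47 lbmol/h.
Outlet amounts (n = n₀ + Σ ν·ξ):
  R: 187.6 − 1(111.2) = 76.35
  U: 0 + 1(111.2) − 1(16.47) = 94.78
  V: 0 + 1(16.47) = 16.47

94.8 lbmol/h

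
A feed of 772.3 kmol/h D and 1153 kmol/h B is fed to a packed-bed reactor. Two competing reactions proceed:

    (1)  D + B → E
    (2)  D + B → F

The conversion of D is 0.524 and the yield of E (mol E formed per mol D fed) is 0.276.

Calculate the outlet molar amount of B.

Yield of E: 1ξ₁ / 772.3 = 0.276 → ξ₁ = 213.2 kmol/h.
Conversion of D: 1ξ₁ + 1ξ₂ = 0.524 × 772.3 = 404.7 → ξ₂ = 191.5 kmol/h.
Outlet amounts (n = n₀ + Σ ν·ξ):
  D: 772.3 − 1(213.2) − 1(191.5) = 367.6
  B: 1153 − 1(213.2) − 1(191.5) = 748.3
  E: 0 + 1(213.2) = 213.2
  F: 0 + 1(191.5) = 191.5

748 kmol/h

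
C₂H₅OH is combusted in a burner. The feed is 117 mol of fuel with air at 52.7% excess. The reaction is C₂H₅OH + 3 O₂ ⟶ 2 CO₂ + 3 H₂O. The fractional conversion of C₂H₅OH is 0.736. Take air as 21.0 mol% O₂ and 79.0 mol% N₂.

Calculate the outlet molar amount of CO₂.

Stoichiometric O₂ = 3 × 117 = 351 mol; O₂ fed = 351 × 1.527 = 536 mol.
N₂ fed = 536 × 79/21 = 2016 mol.
Fuel reacted = 0.736 × 117 → ξ = 86.11 mol.
Outlet (n = n₀ + ν ξ):
  C₂H₅OH: 117 − 1(86.11) = 30.89
  O₂: 536 − 3(86.11) = 277.6
  N₂: 2016 (inert)
  CO₂: 0 + 2(86.11) = 172.2
  H₂O: 0 + 3(86.11) = 258.3

172 mol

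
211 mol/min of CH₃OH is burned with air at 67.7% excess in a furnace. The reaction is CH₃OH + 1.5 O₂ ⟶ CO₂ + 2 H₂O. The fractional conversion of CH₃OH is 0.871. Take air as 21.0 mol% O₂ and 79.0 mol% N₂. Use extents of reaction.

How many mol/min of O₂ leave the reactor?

Stoichiometric O₂ = 1.5 × 211 = 316.5 mol/min; O₂ fed = 316.5 × 1.677 = 530.8 mol/min.
N₂ fed = 530.8 × 79/21 = 1997 mol/min.
Fuel reacted = 0.871 × 211 → ξ = 183.8 mol/min.
Outlet (n = n₀ + ν ξ):
  CH₃OH: 211 − 1(183.8) = 27.22
  O₂: 530.8 − 1.5(183.8) = 255.1
  N₂: 1997 (inert)
  CO₂: 0 + 1(183.8) = 183.8
  H₂O: 0 + 2(183.8) = 367.6

255 mol/min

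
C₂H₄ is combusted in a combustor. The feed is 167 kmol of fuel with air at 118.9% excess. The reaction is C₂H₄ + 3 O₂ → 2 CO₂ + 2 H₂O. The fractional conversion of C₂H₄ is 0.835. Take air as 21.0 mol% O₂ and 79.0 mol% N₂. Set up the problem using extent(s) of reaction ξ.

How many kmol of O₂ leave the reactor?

678 kmol

Stoichiometric O₂ = 3 × 167 = 501 kmol; O₂ fed = 501 × 2.189 = 1097 kmol.
N₂ fed = 1097 × 79/21 = 4126 kmol.
Fuel reacted = 0.835 × 167 → ξ = 139.4 kmol.
Outlet (n = n₀ + ν ξ):
  C₂H₄: 167 − 1(139.4) = 27.56
  O₂: 1097 − 3(139.4) = 678.4
  N₂: 4126 (inert)
  CO₂: 0 + 2(139.4) = 278.9
  H₂O: 0 + 2(139.4) = 278.9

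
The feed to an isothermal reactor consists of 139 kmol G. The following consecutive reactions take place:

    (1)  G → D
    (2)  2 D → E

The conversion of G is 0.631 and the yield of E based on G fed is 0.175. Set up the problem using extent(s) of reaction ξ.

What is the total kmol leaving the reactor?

115 kmol

Conversion of G: G consumed = 1ξ₁ = 0.631 × 139 → ξ₁ = 87.71 kmol.
Yield of E: 1ξ₂ / 139 = 0.175 → ξ₂ = 24.32 kmol.
Outlet amounts (n = n₀ + Σ ν·ξ):
  G: 139 − 1(87.71) = 51.29
  D: 0 + 1(87.71) − 2(24.32) = 39.06
  E: 0 + 1(24.32) = 24.32
Total out = 51.29 + 39.06 + 24.32 = 114.7 kmol.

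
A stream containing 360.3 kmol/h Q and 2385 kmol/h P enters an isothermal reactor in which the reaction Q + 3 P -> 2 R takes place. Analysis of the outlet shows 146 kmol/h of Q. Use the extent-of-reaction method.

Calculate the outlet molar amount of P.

For Q: n = n₀ − 1ξ → 146 = 360.3 − 1ξ, giving ξ = 214.3 kmol/h.
Outlet amounts (n = n₀ + ν ξ):
  Q: 360.3 − 1(214.3) = 146
  P: 2385 − 3(214.3) = 1742
  R: 0 + 2(214.3) = 428.6

1740 kmol/h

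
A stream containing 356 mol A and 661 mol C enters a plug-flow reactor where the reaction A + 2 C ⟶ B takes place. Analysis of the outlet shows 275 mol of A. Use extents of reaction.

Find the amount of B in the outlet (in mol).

For A: n = n₀ − 1ξ → 275 = 356 − 1ξ, giving ξ = 81 mol.
Outlet amounts (n = n₀ + ν ξ):
  A: 356 − 1(81) = 275
  C: 661 − 2(81) = 499
  B: 0 + 1(81) = 81

81 mol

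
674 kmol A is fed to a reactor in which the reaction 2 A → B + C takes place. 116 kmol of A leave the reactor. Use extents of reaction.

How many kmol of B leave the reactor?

For A: n = n₀ − 2ξ → 116 = 674 − 2ξ, giving ξ = 279 kmol.
Outlet amounts (n = n₀ + ν ξ):
  A: 674 − 2(279) = 116
  B: 0 + 1(279) = 279
  C: 0 + 1(279) = 279

279 kmol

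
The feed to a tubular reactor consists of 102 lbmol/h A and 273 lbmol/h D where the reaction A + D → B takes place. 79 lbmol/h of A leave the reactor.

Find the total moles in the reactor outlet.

For A: n = n₀ − 1ξ → 79 = 102 − 1ξ, giving ξ = 23 lbmol/h.
Outlet amounts (n = n₀ + ν ξ):
  A: 102 − 1(23) = 79
  D: 273 − 1(23) = 250
  B: 0 + 1(23) = 23
Total out = 79 + 250 + 23 = 352 lbmol/h.

352 lbmol/h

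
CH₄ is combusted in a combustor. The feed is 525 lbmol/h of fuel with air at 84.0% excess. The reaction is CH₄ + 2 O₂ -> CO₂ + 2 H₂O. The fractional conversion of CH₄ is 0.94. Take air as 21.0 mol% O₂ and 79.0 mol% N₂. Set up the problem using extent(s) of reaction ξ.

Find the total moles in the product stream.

9720 lbmol/h

Stoichiometric O₂ = 2 × 525 = 1050 lbmol/h; O₂ fed = 1050 × 1.840 = 1932 lbmol/h.
N₂ fed = 1932 × 79/21 = 7268 lbmol/h.
Fuel reacted = 0.94 × 525 → ξ = 493.5 lbmol/h.
Outlet (n = n₀ + ν ξ):
  CH₄: 525 − 1(493.5) = 31.5
  O₂: 1932 − 2(493.5) = 945
  N₂: 7268 (inert)
  CO₂: 0 + 1(493.5) = 493.5
  H₂O: 0 + 2(493.5) = 987
Total out = 31.5 + 945 + 7268 + 493.5 + 987 = 9725 lbmol/h.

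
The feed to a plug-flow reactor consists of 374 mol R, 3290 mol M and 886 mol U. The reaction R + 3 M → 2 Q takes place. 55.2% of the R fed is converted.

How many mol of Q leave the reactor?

413 mol

R reacted = 0.552 × 374 = 206.4 mol; ν_R = −1, so ξ = 206.4/1 = 206.4 mol.
Outlet amounts (n = n₀ + ν ξ):
  R: 374 − 1(206.4) = 167.6
  M: 3290 − 3(206.4) = 2671
  Q: 0 + 2(206.4) = 412.9
  U: 886 (inert)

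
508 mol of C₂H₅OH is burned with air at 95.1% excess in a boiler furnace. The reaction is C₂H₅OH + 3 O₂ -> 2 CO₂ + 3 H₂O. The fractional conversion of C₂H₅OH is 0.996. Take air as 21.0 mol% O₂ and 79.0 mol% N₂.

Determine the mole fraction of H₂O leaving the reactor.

Stoichiometric O₂ = 3 × 508 = 1524 mol; O₂ fed = 1524 × 1.951 = 2973 mol.
N₂ fed = 2973 × 79/21 = 11190 mol.
Fuel reacted = 0.996 × 508 → ξ = 506 mol.
Outlet (n = n₀ + ν ξ):
  C₂H₅OH: 508 − 1(506) = 2.032
  O₂: 2973 − 3(506) = 1455
  N₂: 11190 (inert)
  CO₂: 0 + 2(506) = 1012
  H₂O: 0 + 3(506) = 1518
Total out = 15170 mol; y_H₂O = 1518 / 15170 = 0.1.

0.1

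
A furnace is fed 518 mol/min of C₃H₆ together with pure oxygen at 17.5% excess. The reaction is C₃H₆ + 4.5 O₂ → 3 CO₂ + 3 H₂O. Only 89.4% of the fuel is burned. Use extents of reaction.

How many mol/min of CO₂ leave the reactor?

1390 mol/min

Stoichiometric O₂ = 4.5 × 518 = 2331 mol/min; O₂ fed = 2331 × 1.175 = 2739 mol/min.
Fuel reacted = 0.894 × 518 → ξ = 463.1 mol/min.
Outlet (n = n₀ + ν ξ):
  C₃H₆: 518 − 1(463.1) = 54.91
  O₂: 2739 − 4.5(463.1) = 655
  CO₂: 0 + 3(463.1) = 1389
  H₂O: 0 + 3(463.1) = 1389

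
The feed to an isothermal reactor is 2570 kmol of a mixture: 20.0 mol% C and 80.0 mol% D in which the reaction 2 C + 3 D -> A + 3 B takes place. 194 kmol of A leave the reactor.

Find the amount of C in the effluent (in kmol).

126 kmol

For A: n = n₀ + 1ξ → 194 = 0 + 1ξ, giving ξ = 194 kmol.
Outlet amounts (n = n₀ + ν ξ):
  C: 514 − 2(194) = 126
  D: 2056 − 3(194) = 1474
  A: 0 + 1(194) = 194
  B: 0 + 3(194) = 582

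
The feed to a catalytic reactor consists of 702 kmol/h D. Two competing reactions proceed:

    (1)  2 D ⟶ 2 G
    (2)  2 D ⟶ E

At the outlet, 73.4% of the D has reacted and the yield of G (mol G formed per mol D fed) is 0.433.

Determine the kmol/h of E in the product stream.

106 kmol/h

Yield of G: 2ξ₁ / 702 = 0.433 → ξ₁ = 152 kmol/h.
Conversion of D: 2ξ₁ + 2ξ₂ = 0.734 × 702 = 515.3 → ξ₂ = 105.7 kmol/h.
Outlet amounts (n = n₀ + Σ ν·ξ):
  D: 702 − 2(152) − 2(105.7) = 186.7
  G: 0 + 2(152) = 304
  E: 0 + 1(105.7) = 105.7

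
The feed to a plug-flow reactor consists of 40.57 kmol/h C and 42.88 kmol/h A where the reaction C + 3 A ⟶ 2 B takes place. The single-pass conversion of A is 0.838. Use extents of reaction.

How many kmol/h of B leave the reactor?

A reacted = 0.838 × 42.88 = 35.93 kmol/h; ν_A = −3, so ξ = 35.93/3 = 11.98 kmol/h.
Outlet amounts (n = n₀ + ν ξ):
  C: 40.57 − 1(11.98) = 28.59
  A: 42.88 − 3(11.98) = 6.947
  B: 0 + 2(11.98) = 23.96

24 kmol/h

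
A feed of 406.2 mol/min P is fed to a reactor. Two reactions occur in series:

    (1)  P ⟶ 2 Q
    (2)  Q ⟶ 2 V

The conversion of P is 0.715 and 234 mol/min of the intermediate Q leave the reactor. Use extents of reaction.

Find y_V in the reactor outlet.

Conversion of P: P consumed = 1ξ₁ = 0.715 × 406.2 → ξ₁ = 290.4 mol/min.
Q balance: n_Q = 0 + 2ξ₁ − 1ξ₂ = 234 → ξ₂ = (2·290.4 − 234)/1 = 346.9 mol/min.
Outlet amounts (n = n₀ + Σ ν·ξ):
  P: 406.2 − 1(290.4) = 115.8
  Q: 0 + 2(290.4) − 1(346.9) = 234
  V: 0 + 2(346.9) = 693.7
Total out = 1043 mol/min; y_V = 693.7 / 1043 = 0.6648.

0.665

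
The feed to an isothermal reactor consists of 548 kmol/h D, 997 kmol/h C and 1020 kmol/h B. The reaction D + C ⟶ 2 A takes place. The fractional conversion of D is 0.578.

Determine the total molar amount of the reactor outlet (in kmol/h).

D reacted = 0.578 × 548 = 316.7 kmol/h; ν_D = −1, so ξ = 316.7/1 = 316.7 kmol/h.
Outlet amounts (n = n₀ + ν ξ):
  D: 548 − 1(316.7) = 231.3
  C: 997 − 1(316.7) = 680.3
  A: 0 + 2(316.7) = 633.5
  B: 1020 (inert)
Total out = 231.3 + 680.3 + 633.5 + 1020 = 2565 kmol/h.

2560 kmol/h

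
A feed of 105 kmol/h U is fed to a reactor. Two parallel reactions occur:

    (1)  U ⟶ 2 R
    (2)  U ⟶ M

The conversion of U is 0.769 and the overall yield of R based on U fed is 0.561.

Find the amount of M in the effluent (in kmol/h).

Yield of R: 2ξ₁ / 105 = 0.561 → ξ₁ = 29.45 kmol/h.
Conversion of U: 1ξ₁ + 1ξ₂ = 0.769 × 105 = 80.75 → ξ₂ = 51.29 kmol/h.
Outlet amounts (n = n₀ + Σ ν·ξ):
  U: 105 − 1(29.45) − 1(51.29) = 24.25
  R: 0 + 2(29.45) = 58.91
  M: 0 + 1(51.29) = 51.29

51.3 kmol/h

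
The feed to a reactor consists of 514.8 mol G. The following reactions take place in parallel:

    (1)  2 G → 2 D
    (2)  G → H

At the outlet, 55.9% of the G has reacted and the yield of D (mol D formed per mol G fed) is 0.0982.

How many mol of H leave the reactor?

Yield of D: 2ξ₁ / 514.8 = 0.0982 → ξ₁ = 25.28 mol.
Conversion of G: 2ξ₁ + 1ξ₂ = 0.559 × 514.8 = 287.8 → ξ₂ = 237.2 mol.
Outlet amounts (n = n₀ + Σ ν·ξ):
  G: 514.8 − 2(25.28) − 1(237.2) = 227
  D: 0 + 2(25.28) = 50.55
  H: 0 + 1(237.2) = 237.2

237 mol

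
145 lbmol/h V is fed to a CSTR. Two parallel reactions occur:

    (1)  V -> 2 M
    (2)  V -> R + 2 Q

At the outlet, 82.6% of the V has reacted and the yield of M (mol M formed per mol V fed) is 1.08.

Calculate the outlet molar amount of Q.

Yield of M: 2ξ₁ / 145 = 1.08 → ξ₁ = 78.3 lbmol/h.
Conversion of V: 1ξ₁ + 1ξ₂ = 0.826 × 145 = 119.8 → ξ₂ = 41.47 lbmol/h.
Outlet amounts (n = n₀ + Σ ν·ξ):
  V: 145 − 1(78.3) − 1(41.47) = 25.23
  M: 0 + 2(78.3) = 156.6
  R: 0 + 1(41.47) = 41.47
  Q: 0 + 2(41.47) = 82.94

82.9 lbmol/h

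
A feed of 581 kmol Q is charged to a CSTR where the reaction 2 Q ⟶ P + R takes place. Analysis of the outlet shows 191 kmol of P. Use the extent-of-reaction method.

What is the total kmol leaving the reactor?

For P: n = n₀ + 1ξ → 191 = 0 + 1ξ, giving ξ = 191 kmol.
Outlet amounts (n = n₀ + ν ξ):
  Q: 581 − 2(191) = 199
  P: 0 + 1(191) = 191
  R: 0 + 1(191) = 191
Total out = 199 + 191 + 191 = 581 kmol.

581 kmol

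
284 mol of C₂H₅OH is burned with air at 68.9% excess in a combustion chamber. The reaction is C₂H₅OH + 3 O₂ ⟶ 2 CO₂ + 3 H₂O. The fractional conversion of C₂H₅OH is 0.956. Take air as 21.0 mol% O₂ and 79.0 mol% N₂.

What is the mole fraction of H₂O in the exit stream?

0.11

Stoichiometric O₂ = 3 × 284 = 852 mol; O₂ fed = 852 × 1.689 = 1439 mol.
N₂ fed = 1439 × 79/21 = 5413 mol.
Fuel reacted = 0.956 × 284 → ξ = 271.5 mol.
Outlet (n = n₀ + ν ξ):
  C₂H₅OH: 284 − 1(271.5) = 12.5
  O₂: 1439 − 3(271.5) = 624.5
  N₂: 5413 (inert)
  CO₂: 0 + 2(271.5) = 543
  H₂O: 0 + 3(271.5) = 814.5
Total out = 7408 mol; y_H₂O = 814.5 / 7408 = 0.11.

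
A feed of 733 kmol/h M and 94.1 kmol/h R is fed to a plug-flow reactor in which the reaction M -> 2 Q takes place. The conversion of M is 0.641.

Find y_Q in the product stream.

0.725

M reacted = 0.641 × 733 = 469.9 kmol/h; ν_M = −1, so ξ = 469.9/1 = 469.9 kmol/h.
Outlet amounts (n = n₀ + ν ξ):
  M: 733 − 1(469.9) = 263.1
  Q: 0 + 2(469.9) = 939.7
  R: 94.1 (inert)
Total out = 1297 kmol/h; y_Q = 939.7 / 1297 = 0.7245.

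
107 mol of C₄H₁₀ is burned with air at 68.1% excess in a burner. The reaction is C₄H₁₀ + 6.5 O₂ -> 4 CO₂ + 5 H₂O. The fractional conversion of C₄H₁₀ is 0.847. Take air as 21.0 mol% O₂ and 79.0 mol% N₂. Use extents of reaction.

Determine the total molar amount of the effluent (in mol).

Stoichiometric O₂ = 6.5 × 107 = 695.5 mol; O₂ fed = 695.5 × 1.681 = 1169 mol.
N₂ fed = 1169 × 79/21 = 4398 mol.
Fuel reacted = 0.847 × 107 → ξ = 90.63 mol.
Outlet (n = n₀ + ν ξ):
  C₄H₁₀: 107 − 1(90.63) = 16.37
  O₂: 1169 − 6.5(90.63) = 580
  N₂: 4398 (inert)
  CO₂: 0 + 4(90.63) = 362.5
  H₂O: 0 + 5(90.63) = 453.1
Total out = 16.37 + 580 + 4398 + 362.5 + 453.1 = 5810 mol.

5810 mol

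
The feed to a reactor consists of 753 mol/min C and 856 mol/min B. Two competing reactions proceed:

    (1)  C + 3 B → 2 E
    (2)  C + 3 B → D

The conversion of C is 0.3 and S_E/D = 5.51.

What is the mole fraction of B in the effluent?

Conversion of C: C consumed = 0.3 × 753 = 225.9 mol/min = 1ξ₁ + 1ξ₂.
Selectivity: 2ξ₁ / (1ξ₂) = 5.51 → ξ₁ = 2.755 ξ₂.
Substitute: (1·2.755 + 1) ξ₂ = 225.9 → ξ₂ = 60.16 mol/min, ξ₁ = 165.7 mol/min.
Outlet amounts (n = n₀ + Σ ν·ξ):
  C: 753 − 1(165.7) − 1(60.16) = 527.1
  B: 856 − 3(165.7) − 3(60.16) = 178.3
  E: 0 + 2(165.7) = 331.5
  D: 0 + 1(60.16) = 60.16
Total out = 1097 mol/min; y_B = 178.3 / 1097 = 0.1625.

0.163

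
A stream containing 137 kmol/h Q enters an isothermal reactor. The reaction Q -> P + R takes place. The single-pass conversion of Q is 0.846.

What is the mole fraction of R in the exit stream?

0.458

Q reacted = 0.846 × 137 = 115.9 kmol/h; ν_Q = −1, so ξ = 115.9/1 = 115.9 kmol/h.
Outlet amounts (n = n₀ + ν ξ):
  Q: 137 − 1(115.9) = 21.1
  P: 0 + 1(115.9) = 115.9
  R: 0 + 1(115.9) = 115.9
Total out = 252.9 kmol/h; y_R = 115.9 / 252.9 = 0.4583.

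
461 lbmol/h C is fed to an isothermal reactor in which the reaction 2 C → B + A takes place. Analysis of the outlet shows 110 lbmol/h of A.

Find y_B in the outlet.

0.239

For A: n = n₀ + 1ξ → 110 = 0 + 1ξ, giving ξ = 110 lbmol/h.
Outlet amounts (n = n₀ + ν ξ):
  C: 461 − 2(110) = 241
  B: 0 + 1(110) = 110
  A: 0 + 1(110) = 110
Total out = 461 lbmol/h; y_B = 110 / 461 = 0.2386.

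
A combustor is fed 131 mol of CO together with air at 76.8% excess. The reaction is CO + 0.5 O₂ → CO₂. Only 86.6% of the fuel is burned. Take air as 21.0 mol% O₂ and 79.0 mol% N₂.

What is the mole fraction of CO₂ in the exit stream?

Stoichiometric O₂ = 0.5 × 131 = 65.5 mol; O₂ fed = 65.5 × 1.768 = 115.8 mol.
N₂ fed = 115.8 × 79/21 = 435.6 mol.
Fuel reacted = 0.866 × 131 → ξ = 113.4 mol.
Outlet (n = n₀ + ν ξ):
  CO: 131 − 1(113.4) = 17.55
  O₂: 115.8 − 0.5(113.4) = 59.08
  N₂: 435.6 (inert)
  CO₂: 0 + 1(113.4) = 113.4
Total out = 625.7 mol; y_CO₂ = 113.4 / 625.7 = 0.1813.

0.181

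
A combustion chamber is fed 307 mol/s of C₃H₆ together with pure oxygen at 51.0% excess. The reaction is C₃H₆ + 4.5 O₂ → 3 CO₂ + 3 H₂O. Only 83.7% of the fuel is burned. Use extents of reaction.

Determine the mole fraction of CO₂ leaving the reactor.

0.306

Stoichiometric O₂ = 4.5 × 307 = 1382 mol/s; O₂ fed = 1382 × 1.510 = 2086 mol/s.
Fuel reacted = 0.837 × 307 → ξ = 257 mol/s.
Outlet (n = n₀ + ν ξ):
  C₃H₆: 307 − 1(257) = 50.04
  O₂: 2086 − 4.5(257) = 929.7
  CO₂: 0 + 3(257) = 770.9
  H₂O: 0 + 3(257) = 770.9
Total out = 2522 mol/s; y_CO₂ = 770.9 / 2522 = 0.3057.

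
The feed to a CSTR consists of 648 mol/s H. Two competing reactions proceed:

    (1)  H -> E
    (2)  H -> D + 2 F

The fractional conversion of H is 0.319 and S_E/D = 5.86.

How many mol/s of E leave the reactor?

Conversion of H: H consumed = 0.319 × 648 = 206.7 mol/s = 1ξ₁ + 1ξ₂.
Selectivity: 1ξ₁ / (1ξ₂) = 5.86 → ξ₁ = 5.86 ξ₂.
Substitute: (1·5.86 + 1) ξ₂ = 206.7 → ξ₂ = 30.13 mol/s, ξ₁ = 176.6 mol/s.
Outlet amounts (n = n₀ + Σ ν·ξ):
  H: 648 − 1(176.6) − 1(30.13) = 441.3
  E: 0 + 1(176.6) = 176.6
  D: 0 + 1(30.13) = 30.13
  F: 0 + 2(30.13) = 60.27

177 mol/s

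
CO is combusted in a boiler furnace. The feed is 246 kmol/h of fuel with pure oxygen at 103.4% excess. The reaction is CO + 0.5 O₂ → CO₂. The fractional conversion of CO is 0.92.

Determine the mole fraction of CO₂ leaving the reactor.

Stoichiometric O₂ = 0.5 × 246 = 123 kmol/h; O₂ fed = 123 × 2.034 = 250.2 kmol/h.
Fuel reacted = 0.92 × 246 → ξ = 226.3 kmol/h.
Outlet (n = n₀ + ν ξ):
  CO: 246 − 1(226.3) = 19.68
  O₂: 250.2 − 0.5(226.3) = 137
  CO₂: 0 + 1(226.3) = 226.3
Total out = 383 kmol/h; y_CO₂ = 226.3 / 383 = 0.5909.

0.591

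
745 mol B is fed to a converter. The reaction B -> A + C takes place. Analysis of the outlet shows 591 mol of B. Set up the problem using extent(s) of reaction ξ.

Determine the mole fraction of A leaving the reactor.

For B: n = n₀ − 1ξ → 591 = 745 − 1ξ, giving ξ = 154 mol.
Outlet amounts (n = n₀ + ν ξ):
  B: 745 − 1(154) = 591
  A: 0 + 1(154) = 154
  C: 0 + 1(154) = 154
Total out = 899 mol; y_A = 154 / 899 = 0.1713.

0.171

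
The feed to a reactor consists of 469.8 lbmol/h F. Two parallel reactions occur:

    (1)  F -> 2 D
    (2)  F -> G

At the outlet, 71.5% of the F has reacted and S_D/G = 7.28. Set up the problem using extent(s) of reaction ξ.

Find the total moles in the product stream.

Conversion of F: F consumed = 0.715 × 469.8 = 335.9 lbmol/h = 1ξ₁ + 1ξ₂.
Selectivity: 2ξ₁ / (1ξ₂) = 7.28 → ξ₁ = 3.64 ξ₂.
Substitute: (1·3.64 + 1) ξ₂ = 335.9 → ξ₂ = 72.39 lbmol/h, ξ₁ = 263.5 lbmol/h.
Outlet amounts (n = n₀ + Σ ν·ξ):
  F: 469.8 − 1(263.5) − 1(72.39) = 133.9
  D: 0 + 2(263.5) = 527
  G: 0 + 1(72.39) = 72.39
Total out = 133.9 + 527 + 72.39 = 733.3 lbmol/h.

733 lbmol/h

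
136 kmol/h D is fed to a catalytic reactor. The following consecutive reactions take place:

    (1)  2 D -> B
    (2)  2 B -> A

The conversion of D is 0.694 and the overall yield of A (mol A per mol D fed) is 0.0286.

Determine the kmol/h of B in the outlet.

Conversion of D: D consumed = 2ξ₁ = 0.694 × 136 → ξ₁ = 47.19 kmol/h.
Yield of A: 1ξ₂ / 136 = 0.0286 → ξ₂ = 3.89 kmol/h.
Outlet amounts (n = n₀ + Σ ν·ξ):
  D: 136 − 2(47.19) = 41.62
  B: 0 + 1(47.19) − 2(3.89) = 39.41
  A: 0 + 1(3.89) = 3.89

39.4 kmol/h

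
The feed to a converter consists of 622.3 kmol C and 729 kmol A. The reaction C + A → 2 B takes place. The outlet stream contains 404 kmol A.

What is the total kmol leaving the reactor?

1350 kmol

For A: n = n₀ − 1ξ → 404 = 729 − 1ξ, giving ξ = 325 kmol.
Outlet amounts (n = n₀ + ν ξ):
  C: 622.3 − 1(325) = 297.3
  A: 729 − 1(325) = 404
  B: 0 + 2(325) = 650
Total out = 297.3 + 404 + 650 = 1351 kmol.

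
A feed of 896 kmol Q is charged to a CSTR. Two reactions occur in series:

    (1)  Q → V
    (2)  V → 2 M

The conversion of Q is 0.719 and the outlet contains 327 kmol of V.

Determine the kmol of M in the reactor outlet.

634 kmol

Conversion of Q: Q consumed = 1ξ₁ = 0.719 × 896 → ξ₁ = 644.2 kmol.
V balance: n_V = 0 + 1ξ₁ − 1ξ₂ = 327 → ξ₂ = (1·644.2 − 327)/1 = 317.2 kmol.
Outlet amounts (n = n₀ + Σ ν·ξ):
  Q: 896 − 1(644.2) = 251.8
  V: 0 + 1(644.2) − 1(317.2) = 327
  M: 0 + 2(317.2) = 634.4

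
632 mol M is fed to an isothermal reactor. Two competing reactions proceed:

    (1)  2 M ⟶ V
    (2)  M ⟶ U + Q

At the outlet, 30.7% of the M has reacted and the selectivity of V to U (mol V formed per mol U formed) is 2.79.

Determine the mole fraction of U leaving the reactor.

Conversion of M: M consumed = 0.307 × 632 = 194 mol = 2ξ₁ + 1ξ₂.
Selectivity: 1ξ₁ / (1ξ₂) = 2.79 → ξ₁ = 2.79 ξ₂.
Substitute: (2·2.79 + 1) ξ₂ = 194 → ξ₂ = 29.49 mol, ξ₁ = 82.27 mol.
Outlet amounts (n = n₀ + Σ ν·ξ):
  M: 632 − 2(82.27) − 1(29.49) = 438
  V: 0 + 1(82.27) = 82.27
  U: 0 + 1(29.49) = 29.49
  Q: 0 + 1(29.49) = 29.49
Total out = 579.2 mol; y_U = 29.49 / 579.2 = 0.05091.

0.0509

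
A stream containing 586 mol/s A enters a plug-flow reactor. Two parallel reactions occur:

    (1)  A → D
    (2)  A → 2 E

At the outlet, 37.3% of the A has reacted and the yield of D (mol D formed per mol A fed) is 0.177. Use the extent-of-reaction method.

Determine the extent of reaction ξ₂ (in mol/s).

ξ₂ = 115 mol/s

Yield of D: 1ξ₁ / 586 = 0.177 → ξ₁ = 103.7 mol/s.
Conversion of A: 1ξ₁ + 1ξ₂ = 0.373 × 586 = 218.6 → ξ₂ = 114.9 mol/s.
Outlet amounts (n = n₀ + Σ ν·ξ):
  A: 586 − 1(103.7) − 1(114.9) = 367.4
  D: 0 + 1(103.7) = 103.7
  E: 0 + 2(114.9) = 229.7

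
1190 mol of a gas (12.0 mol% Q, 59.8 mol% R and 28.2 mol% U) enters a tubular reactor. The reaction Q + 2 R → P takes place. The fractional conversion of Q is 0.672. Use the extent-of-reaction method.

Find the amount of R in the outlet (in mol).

520 mol

Q reacted = 0.672 × 142.8 = 95.96 mol; ν_Q = −1, so ξ = 95.96/1 = 95.96 mol.
Outlet amounts (n = n₀ + ν ξ):
  Q: 142.8 − 1(95.96) = 46.84
  R: 711.6 − 2(95.96) = 519.7
  P: 0 + 1(95.96) = 95.96
  U: 335.6 (inert)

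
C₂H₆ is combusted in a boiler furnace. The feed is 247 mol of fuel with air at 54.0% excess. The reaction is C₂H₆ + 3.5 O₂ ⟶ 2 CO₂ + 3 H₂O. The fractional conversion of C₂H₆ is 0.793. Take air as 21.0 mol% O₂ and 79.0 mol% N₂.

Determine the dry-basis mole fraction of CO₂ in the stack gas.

Stoichiometric O₂ = 3.5 × 247 = 864.5 mol; O₂ fed = 864.5 × 1.540 = 1331 mol.
N₂ fed = 1331 × 79/21 = 5008 mol.
Fuel reacted = 0.793 × 247 → ξ = 195.9 mol.
Outlet (n = n₀ + ν ξ):
  C₂H₆: 247 − 1(195.9) = 51.13
  O₂: 1331 − 3.5(195.9) = 645.8
  N₂: 5008 (inert)
  CO₂: 0 + 2(195.9) = 391.7
  H₂O: 0 + 3(195.9) = 587.6
Dry total = 6097 mol; y_CO₂ (dry) = 391.7 / 6097 = 0.06425.

0.0643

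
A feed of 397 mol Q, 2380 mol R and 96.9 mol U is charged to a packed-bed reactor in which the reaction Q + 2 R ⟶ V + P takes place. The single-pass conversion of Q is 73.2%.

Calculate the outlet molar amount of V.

Q reacted = 0.732 × 397 = 290.6 mol; ν_Q = −1, so ξ = 290.6/1 = 290.6 mol.
Outlet amounts (n = n₀ + ν ξ):
  Q: 397 − 1(290.6) = 106.4
  R: 2380 − 2(290.6) = 1799
  V: 0 + 1(290.6) = 290.6
  P: 0 + 1(290.6) = 290.6
  U: 96.9 (inert)

291 mol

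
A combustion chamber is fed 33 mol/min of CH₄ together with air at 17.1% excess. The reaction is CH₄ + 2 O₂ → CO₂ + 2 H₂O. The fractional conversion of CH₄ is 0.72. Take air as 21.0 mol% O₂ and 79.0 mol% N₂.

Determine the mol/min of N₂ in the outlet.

Stoichiometric O₂ = 2 × 33 = 66 mol/min; O₂ fed = 66 × 1.171 = 77.29 mol/min.
N₂ fed = 77.29 × 79/21 = 290.7 mol/min.
Fuel reacted = 0.72 × 33 → ξ = 23.76 mol/min.
Outlet (n = n₀ + ν ξ):
  CH₄: 33 − 1(23.76) = 9.24
  O₂: 77.29 − 2(23.76) = 29.77
  N₂: 290.7 (inert)
  CO₂: 0 + 1(23.76) = 23.76
  H₂O: 0 + 2(23.76) = 47.52

291 mol/min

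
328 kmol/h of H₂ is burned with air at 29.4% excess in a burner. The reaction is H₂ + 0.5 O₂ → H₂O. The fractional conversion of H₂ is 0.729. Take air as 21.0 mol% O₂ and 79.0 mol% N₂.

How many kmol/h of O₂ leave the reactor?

92.7 kmol/h

Stoichiometric O₂ = 0.5 × 328 = 164 kmol/h; O₂ fed = 164 × 1.294 = 212.2 kmol/h.
N₂ fed = 212.2 × 79/21 = 798.3 kmol/h.
Fuel reacted = 0.729 × 328 → ξ = 239.1 kmol/h.
Outlet (n = n₀ + ν ξ):
  H₂: 328 − 1(239.1) = 88.89
  O₂: 212.2 − 0.5(239.1) = 92.66
  N₂: 798.3 (inert)
  H₂O: 0 + 1(239.1) = 239.1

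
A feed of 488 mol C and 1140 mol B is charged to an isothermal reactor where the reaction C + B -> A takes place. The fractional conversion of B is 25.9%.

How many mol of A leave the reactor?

B reacted = 0.259 × 1140 = 295.3 mol; ν_B = −1, so ξ = 295.3/1 = 295.3 mol.
Outlet amounts (n = n₀ + ν ξ):
  C: 488 − 1(295.3) = 192.7
  B: 1140 − 1(295.3) = 844.7
  A: 0 + 1(295.3) = 295.3

295 mol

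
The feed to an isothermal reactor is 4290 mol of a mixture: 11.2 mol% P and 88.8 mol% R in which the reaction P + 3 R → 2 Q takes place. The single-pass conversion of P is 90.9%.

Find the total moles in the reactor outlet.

3420 mol

P reacted = 0.909 × 480.5 = 436.8 mol; ν_P = −1, so ξ = 436.8/1 = 436.8 mol.
Outlet amounts (n = n₀ + ν ξ):
  P: 480.5 − 1(436.8) = 43.72
  R: 3810 − 3(436.8) = 2499
  Q: 0 + 2(436.8) = 873.5
Total out = 43.72 + 2499 + 873.5 = 3416 mol.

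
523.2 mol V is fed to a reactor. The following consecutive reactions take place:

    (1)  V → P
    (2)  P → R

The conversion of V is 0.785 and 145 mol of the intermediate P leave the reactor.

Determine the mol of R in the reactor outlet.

266 mol

Conversion of V: V consumed = 1ξ₁ = 0.785 × 523.2 → ξ₁ = 410.7 mol.
P balance: n_P = 0 + 1ξ₁ − 1ξ₂ = 145 → ξ₂ = (1·410.7 − 145)/1 = 265.7 mol.
Outlet amounts (n = n₀ + Σ ν·ξ):
  V: 523.2 − 1(410.7) = 112.5
  P: 0 + 1(410.7) − 1(265.7) = 145
  R: 0 + 1(265.7) = 265.7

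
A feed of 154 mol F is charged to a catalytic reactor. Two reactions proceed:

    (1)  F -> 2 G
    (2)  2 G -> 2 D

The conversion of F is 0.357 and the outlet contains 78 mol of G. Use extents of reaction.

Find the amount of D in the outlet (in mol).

Conversion of F: F consumed = 1ξ₁ = 0.357 × 154 → ξ₁ = 54.98 mol.
G balance: n_G = 0 + 2ξ₁ − 2ξ₂ = 78 → ξ₂ = (2·54.98 − 78)/2 = 15.98 mol.
Outlet amounts (n = n₀ + Σ ν·ξ):
  F: 154 − 1(54.98) = 99.02
  G: 0 + 2(54.98) − 2(15.98) = 78
  D: 0 + 2(15.98) = 31.96

32 mol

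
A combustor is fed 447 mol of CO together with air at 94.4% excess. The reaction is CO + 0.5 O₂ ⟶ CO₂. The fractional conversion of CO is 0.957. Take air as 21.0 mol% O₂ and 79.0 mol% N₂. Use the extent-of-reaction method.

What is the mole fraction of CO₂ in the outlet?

Stoichiometric O₂ = 0.5 × 447 = 223.5 mol; O₂ fed = 223.5 × 1.944 = 434.5 mol.
N₂ fed = 434.5 × 79/21 = 1634 mol.
Fuel reacted = 0.957 × 447 → ξ = 427.8 mol.
Outlet (n = n₀ + ν ξ):
  CO: 447 − 1(427.8) = 19.22
  O₂: 434.5 − 0.5(427.8) = 220.6
  N₂: 1634 (inert)
  CO₂: 0 + 1(427.8) = 427.8
Total out = 2302 mol; y_CO₂ = 427.8 / 2302 = 0.1858.

0.186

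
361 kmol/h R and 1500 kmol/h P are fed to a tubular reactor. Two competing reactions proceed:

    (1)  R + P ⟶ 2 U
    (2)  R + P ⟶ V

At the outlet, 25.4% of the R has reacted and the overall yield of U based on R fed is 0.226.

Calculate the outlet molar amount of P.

1410 kmol/h

Yield of U: 2ξ₁ / 361 = 0.226 → ξ₁ = 40.79 kmol/h.
Conversion of R: 1ξ₁ + 1ξ₂ = 0.254 × 361 = 91.69 → ξ₂ = 50.9 kmol/h.
Outlet amounts (n = n₀ + Σ ν·ξ):
  R: 361 − 1(40.79) − 1(50.9) = 269.3
  P: 1500 − 1(40.79) − 1(50.9) = 1408
  U: 0 + 2(40.79) = 81.59
  V: 0 + 1(50.9) = 50.9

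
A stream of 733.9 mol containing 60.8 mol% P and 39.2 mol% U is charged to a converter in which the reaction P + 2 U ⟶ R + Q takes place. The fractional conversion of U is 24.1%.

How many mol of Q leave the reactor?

34.7 mol

U reacted = 0.241 × 287.7 = 69.33 mol; ν_U = −2, so ξ = 69.33/2 = 34.67 mol.
Outlet amounts (n = n₀ + ν ξ):
  P: 446.2 − 1(34.67) = 411.5
  U: 287.7 − 2(34.67) = 218.4
  R: 0 + 1(34.67) = 34.67
  Q: 0 + 1(34.67) = 34.67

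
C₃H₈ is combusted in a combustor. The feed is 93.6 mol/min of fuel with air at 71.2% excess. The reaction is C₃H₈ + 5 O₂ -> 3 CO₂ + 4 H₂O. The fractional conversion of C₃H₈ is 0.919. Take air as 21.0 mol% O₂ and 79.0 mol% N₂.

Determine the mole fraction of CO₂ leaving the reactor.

0.0646

Stoichiometric O₂ = 5 × 93.6 = 468 mol/min; O₂ fed = 468 × 1.712 = 801.2 mol/min.
N₂ fed = 801.2 × 79/21 = 3014 mol/min.
Fuel reacted = 0.919 × 93.6 → ξ = 86.02 mol/min.
Outlet (n = n₀ + ν ξ):
  C₃H₈: 93.6 − 1(86.02) = 7.582
  O₂: 801.2 − 5(86.02) = 371.1
  N₂: 3014 (inert)
  CO₂: 0 + 3(86.02) = 258.1
  H₂O: 0 + 4(86.02) = 344.1
Total out = 3995 mol/min; y_CO₂ = 258.1 / 3995 = 0.0646.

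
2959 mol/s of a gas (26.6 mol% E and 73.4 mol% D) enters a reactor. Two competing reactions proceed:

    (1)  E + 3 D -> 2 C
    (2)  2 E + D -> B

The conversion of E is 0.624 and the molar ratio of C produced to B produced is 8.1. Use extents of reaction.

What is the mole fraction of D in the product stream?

Conversion of E: E consumed = 0.624 × 787.1 = 491.1 mol/s = 1ξ₁ + 2ξ₂.
Selectivity: 2ξ₁ / (1ξ₂) = 8.1 → ξ₁ = 4.05 ξ₂.
Substitute: (1·4.05 + 2) ξ₂ = 491.1 → ξ₂ = 81.18 mol/s, ξ₁ = 328.8 mol/s.
Outlet amounts (n = n₀ + Σ ν·ξ):
  E: 787.1 − 1(328.8) − 2(81.18) = 295.9
  D: 2172 − 3(328.8) − 1(81.18) = 1104
  C: 0 + 2(328.8) = 657.6
  B: 0 + 1(81.18) = 81.18
Total out = 2139 mol/s; y_D = 1104 / 2139 = 0.5163.

0.516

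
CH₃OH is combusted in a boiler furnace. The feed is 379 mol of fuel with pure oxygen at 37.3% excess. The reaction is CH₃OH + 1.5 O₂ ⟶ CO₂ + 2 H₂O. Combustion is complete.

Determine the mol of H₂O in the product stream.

Stoichiometric O₂ = 1.5 × 379 = 568.5 mol; O₂ fed = 568.5 × 1.373 = 780.6 mol.
Fuel reacted = 1 × 379 → ξ = 379 mol.
Outlet (n = n₀ + ν ξ):
  CH₃OH: 379 − 1(379) = 0
  O₂: 780.6 − 1.5(379) = 212.1
  CO₂: 0 + 1(379) = 379
  H₂O: 0 + 2(379) = 758

758 mol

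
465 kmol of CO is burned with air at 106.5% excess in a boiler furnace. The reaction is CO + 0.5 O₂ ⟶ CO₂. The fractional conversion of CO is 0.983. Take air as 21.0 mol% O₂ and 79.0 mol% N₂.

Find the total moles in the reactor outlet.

Stoichiometric O₂ = 0.5 × 465 = 232.5 kmol; O₂ fed = 232.5 × 2.065 = 480.1 kmol.
N₂ fed = 480.1 × 79/21 = 1806 kmol.
Fuel reacted = 0.983 × 465 → ξ = 457.1 kmol.
Outlet (n = n₀ + ν ξ):
  CO: 465 − 1(457.1) = 7.905
  O₂: 480.1 − 0.5(457.1) = 251.6
  N₂: 1806 (inert)
  CO₂: 0 + 1(457.1) = 457.1
Total out = 7.905 + 251.6 + 1806 + 457.1 = 2523 kmol.

2520 kmol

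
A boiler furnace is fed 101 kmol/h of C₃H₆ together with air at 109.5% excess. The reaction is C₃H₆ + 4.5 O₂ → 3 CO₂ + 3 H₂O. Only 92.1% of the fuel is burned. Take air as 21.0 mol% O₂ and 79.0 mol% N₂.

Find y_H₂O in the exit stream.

0.0596

Stoichiometric O₂ = 4.5 × 101 = 454.5 kmol/h; O₂ fed = 454.5 × 2.095 = 952.2 kmol/h.
N₂ fed = 952.2 × 79/21 = 3582 kmol/h.
Fuel reacted = 0.921 × 101 → ξ = 93.02 kmol/h.
Outlet (n = n₀ + ν ξ):
  C₃H₆: 101 − 1(93.02) = 7.979
  O₂: 952.2 − 4.5(93.02) = 533.6
  N₂: 3582 (inert)
  CO₂: 0 + 3(93.02) = 279.1
  H₂O: 0 + 3(93.02) = 279.1
Total out = 4682 kmol/h; y_H₂O = 279.1 / 4682 = 0.05961.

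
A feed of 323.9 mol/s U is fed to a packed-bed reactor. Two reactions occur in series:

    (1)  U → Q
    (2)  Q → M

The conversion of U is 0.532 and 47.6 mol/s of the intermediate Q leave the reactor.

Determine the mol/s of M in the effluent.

Conversion of U: U consumed = 1ξ₁ = 0.532 × 323.9 → ξ₁ = 172.3 mol/s.
Q balance: n_Q = 0 + 1ξ₁ − 1ξ₂ = 47.6 → ξ₂ = (1·172.3 − 47.6)/1 = 124.7 mol/s.
Outlet amounts (n = n₀ + Σ ν·ξ):
  U: 323.9 − 1(172.3) = 151.6
  Q: 0 + 1(172.3) − 1(124.7) = 47.6
  M: 0 + 1(124.7) = 124.7

125 mol/s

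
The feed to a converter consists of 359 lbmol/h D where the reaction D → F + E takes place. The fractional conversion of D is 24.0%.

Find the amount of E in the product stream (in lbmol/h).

86.2 lbmol/h

D reacted = 0.24 × 359 = 86.16 lbmol/h; ν_D = −1, so ξ = 86.16/1 = 86.16 lbmol/h.
Outlet amounts (n = n₀ + ν ξ):
  D: 359 − 1(86.16) = 272.8
  F: 0 + 1(86.16) = 86.16
  E: 0 + 1(86.16) = 86.16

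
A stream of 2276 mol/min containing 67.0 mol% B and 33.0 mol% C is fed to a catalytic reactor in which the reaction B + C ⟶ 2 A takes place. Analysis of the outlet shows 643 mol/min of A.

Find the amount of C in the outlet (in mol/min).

430 mol/min

For A: n = n₀ + 2ξ → 643 = 0 + 2ξ, giving ξ = 321.5 mol/min.
Outlet amounts (n = n₀ + ν ξ):
  B: 1525 − 1(321.5) = 1203
  C: 751.1 − 1(321.5) = 429.6
  A: 0 + 2(321.5) = 643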